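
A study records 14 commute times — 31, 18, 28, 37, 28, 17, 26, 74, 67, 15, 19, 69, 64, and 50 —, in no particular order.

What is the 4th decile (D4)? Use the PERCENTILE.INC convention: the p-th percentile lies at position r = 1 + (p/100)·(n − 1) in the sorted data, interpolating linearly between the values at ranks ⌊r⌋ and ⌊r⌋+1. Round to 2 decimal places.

28.00

Sorted: 15, 17, 18, 19, 26, 28, 28, 31, 37, 50, 64, 67, 69, 74.
n = 14.
r = 1 + (40/100)·(14 − 1) = 1 + 5.2 = 6.2.
Rank 6 is 28 and rank 7 is 28.
Interpolate: 28 + 0.2·(28 − 28) = 28 + 0.2·0 = 28.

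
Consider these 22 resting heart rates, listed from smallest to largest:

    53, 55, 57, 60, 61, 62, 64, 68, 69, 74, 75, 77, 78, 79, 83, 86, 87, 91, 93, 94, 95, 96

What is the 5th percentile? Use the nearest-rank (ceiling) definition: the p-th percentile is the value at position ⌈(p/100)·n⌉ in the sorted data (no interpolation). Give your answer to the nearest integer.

n = 22.
Position = ⌈5/100 · 22⌉ = ⌈1.1⌉ = 2.
The value at rank 2 is 55.

55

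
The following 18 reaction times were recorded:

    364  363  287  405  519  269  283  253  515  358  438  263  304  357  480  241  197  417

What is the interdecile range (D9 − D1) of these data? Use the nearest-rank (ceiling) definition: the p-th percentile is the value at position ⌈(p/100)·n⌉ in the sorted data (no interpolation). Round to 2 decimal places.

274.00

Sorted: 197, 241, 253, 263, 269, 283, 287, 304, 357, 358, 363, 364, 405, 417, 438, 480, 515, 519.
n = 18.
P10: rank ⌈10/100·18⌉ = 2 → 241.
P90: rank ⌈90/100·18⌉ = 17 → 515.
Difference: 515 − 241 = 274.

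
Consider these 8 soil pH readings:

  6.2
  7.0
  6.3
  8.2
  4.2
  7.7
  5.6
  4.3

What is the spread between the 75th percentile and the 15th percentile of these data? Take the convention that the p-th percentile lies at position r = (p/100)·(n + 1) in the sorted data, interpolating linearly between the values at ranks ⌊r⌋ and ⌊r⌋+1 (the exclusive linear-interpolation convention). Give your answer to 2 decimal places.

Sorted: 4.2, 4.3, 5.6, 6.2, 6.3, 7.0, 7.7, 8.2.
n = 8.
P15: r = 1.35; ranks 1–2 are 4.2, 4.3; interpolating gives 4.235.
P75: r = 6.75; ranks 6–7 are 7.0, 7.7; interpolating gives 7.525.
Difference: 7.525 − 4.235 = 3.29.

3.29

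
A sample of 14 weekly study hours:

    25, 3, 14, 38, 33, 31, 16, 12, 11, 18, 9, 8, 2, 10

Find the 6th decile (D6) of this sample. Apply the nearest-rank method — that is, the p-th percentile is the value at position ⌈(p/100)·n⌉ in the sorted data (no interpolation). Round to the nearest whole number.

Sorted: 2, 3, 8, 9, 10, 11, 12, 14, 16, 18, 25, 31, 33, 38.
n = 14.
Position = ⌈60/100 · 14⌉ = ⌈8.4⌉ = 9.
The value at rank 9 is 16.

16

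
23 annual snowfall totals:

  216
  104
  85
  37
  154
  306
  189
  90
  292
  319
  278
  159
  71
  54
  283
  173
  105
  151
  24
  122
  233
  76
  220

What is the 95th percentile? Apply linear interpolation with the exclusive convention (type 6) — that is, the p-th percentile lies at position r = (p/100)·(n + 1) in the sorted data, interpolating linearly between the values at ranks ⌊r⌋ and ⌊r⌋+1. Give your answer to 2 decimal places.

Sorted: 24, 37, 54, 71, 76, 85, 90, 104, 105, 122, 151, 154, 159, 173, 189, 216, 220, 233, 278, 283, 292, 306, 319.
n = 23.
r = (95/100)·(23 + 1) = 22.8.
Rank 22 is 306 and rank 23 is 319.
Interpolate: 306 + 0.8·(319 − 306) = 306 + 0.8·13 = 316.4.

316.40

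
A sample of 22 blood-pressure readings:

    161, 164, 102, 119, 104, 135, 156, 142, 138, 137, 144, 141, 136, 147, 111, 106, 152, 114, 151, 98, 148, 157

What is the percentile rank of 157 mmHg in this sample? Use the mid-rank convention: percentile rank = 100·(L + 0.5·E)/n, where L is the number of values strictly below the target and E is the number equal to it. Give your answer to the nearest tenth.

Sorted: 98, 102, 104, 106, 111, 114, 119, 135, 136, 137, 138, 141, 142, 144, 147, 148, 151, 152, 156, 157, 161, 164.
Count below 157: L = 19; count equal: E = 1; n = 22.
Percentile rank = 100·(19 + 0.5·1)/22 = 100·19.5/22 = 88.64.

88.6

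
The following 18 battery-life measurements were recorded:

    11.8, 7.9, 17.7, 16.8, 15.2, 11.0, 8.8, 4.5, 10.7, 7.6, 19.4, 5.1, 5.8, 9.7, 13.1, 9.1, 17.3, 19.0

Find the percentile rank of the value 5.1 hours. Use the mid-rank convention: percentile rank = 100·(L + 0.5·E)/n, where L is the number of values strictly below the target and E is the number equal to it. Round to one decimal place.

Sorted: 4.5, 5.1, 5.8, 7.6, 7.9, 8.8, 9.1, 9.7, 10.7, 11.0, 11.8, 13.1, 15.2, 16.8, 17.3, 17.7, 19.0, 19.4.
Count below 5.1: L = 1; count equal: E = 1; n = 18.
Percentile rank = 100·(1 + 0.5·1)/18 = 100·1.5/18 = 8.333.

8.3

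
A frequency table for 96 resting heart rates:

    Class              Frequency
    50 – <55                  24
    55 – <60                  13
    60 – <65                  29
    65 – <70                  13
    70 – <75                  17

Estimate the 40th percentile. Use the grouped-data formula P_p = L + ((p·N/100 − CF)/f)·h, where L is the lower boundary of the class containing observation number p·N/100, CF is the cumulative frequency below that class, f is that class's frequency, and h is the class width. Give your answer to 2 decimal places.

60.24

N = 96; target position k = 40/100 · 96 = 38.4.
Cumulative frequencies: 24, 37, 66, 79, 96.
Observation 38.4 falls in the class 60 – <65.
L = 60, CF = 37, f = 29, h = 5.
P40 = 60 + ((38.4 − 37)/29)·5 = 60 + 0.241379 = 60.2414.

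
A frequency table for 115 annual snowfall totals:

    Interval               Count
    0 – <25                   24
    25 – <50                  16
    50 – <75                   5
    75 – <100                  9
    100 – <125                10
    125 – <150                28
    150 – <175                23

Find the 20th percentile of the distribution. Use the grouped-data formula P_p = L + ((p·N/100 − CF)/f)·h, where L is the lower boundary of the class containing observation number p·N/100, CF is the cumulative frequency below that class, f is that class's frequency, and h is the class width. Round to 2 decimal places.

N = 115; target position k = 20/100 · 115 = 23.
Cumulative frequencies: 24, 40, 45, 54, 64, 92, 115.
Observation 23 falls in the class 0 – <25.
L = 0, CF = 0, f = 24, h = 25.
P20 = 0 + ((23 − 0)/24)·25 = 0 + 23.9583 = 23.9583.

23.96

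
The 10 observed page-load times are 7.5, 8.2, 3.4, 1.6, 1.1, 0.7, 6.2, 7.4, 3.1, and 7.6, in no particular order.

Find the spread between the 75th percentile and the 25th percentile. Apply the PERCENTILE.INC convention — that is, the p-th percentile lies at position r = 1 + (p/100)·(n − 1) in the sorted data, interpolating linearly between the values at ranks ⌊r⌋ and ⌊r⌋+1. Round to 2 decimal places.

Sorted: 0.7, 1.1, 1.6, 3.1, 3.4, 6.2, 7.4, 7.5, 7.6, 8.2.
n = 10.
P25: r = 3.25; ranks 3–4 are 1.6, 3.1; interpolating gives 1.975.
P75: r = 7.75; ranks 7–8 are 7.4, 7.5; interpolating gives 7.475.
Difference: 7.475 − 1.975 = 5.5.

5.50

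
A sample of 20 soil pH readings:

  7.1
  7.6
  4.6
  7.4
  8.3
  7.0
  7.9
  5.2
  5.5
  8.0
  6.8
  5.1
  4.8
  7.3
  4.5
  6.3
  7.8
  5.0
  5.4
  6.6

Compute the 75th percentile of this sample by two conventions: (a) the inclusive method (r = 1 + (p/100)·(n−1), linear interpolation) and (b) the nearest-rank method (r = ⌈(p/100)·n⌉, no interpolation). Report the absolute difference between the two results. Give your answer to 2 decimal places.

Sorted: 4.5, 4.6, 4.8, 5.0, 5.1, 5.2, 5.4, 5.5, 6.3, 6.6, 6.8, 7.0, 7.1, 7.3, 7.4, 7.6, 7.8, 7.9, 8.0, 8.3.
n = 20.
(a) r = 15.25; between ranks 15 (7.4) and 16 (7.6): 7.45.
(b) the nearest-rank method: rank 15 → 7.4.
|7.45 − 7.4| = 0.05.

0.05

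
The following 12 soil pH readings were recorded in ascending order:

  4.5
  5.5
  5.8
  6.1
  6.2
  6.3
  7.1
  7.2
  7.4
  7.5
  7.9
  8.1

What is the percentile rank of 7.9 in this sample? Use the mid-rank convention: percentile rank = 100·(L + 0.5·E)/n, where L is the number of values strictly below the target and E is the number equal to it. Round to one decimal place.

87.5

Count below 7.9: L = 10; count equal: E = 1; n = 12.
Percentile rank = 100·(10 + 0.5·1)/12 = 100·10.5/12 = 87.5.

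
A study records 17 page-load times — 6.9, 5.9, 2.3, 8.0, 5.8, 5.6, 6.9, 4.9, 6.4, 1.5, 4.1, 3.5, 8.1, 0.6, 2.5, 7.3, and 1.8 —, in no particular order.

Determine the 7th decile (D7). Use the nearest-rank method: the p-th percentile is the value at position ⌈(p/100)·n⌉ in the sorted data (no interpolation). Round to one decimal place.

6.4

Sorted: 0.6, 1.5, 1.8, 2.3, 2.5, 3.5, 4.1, 4.9, 5.6, 5.8, 5.9, 6.4, 6.9, 6.9, 7.3, 8.0, 8.1.
n = 17.
Position = ⌈70/100 · 17⌉ = ⌈11.9⌉ = 12.
The value at rank 12 is 6.4.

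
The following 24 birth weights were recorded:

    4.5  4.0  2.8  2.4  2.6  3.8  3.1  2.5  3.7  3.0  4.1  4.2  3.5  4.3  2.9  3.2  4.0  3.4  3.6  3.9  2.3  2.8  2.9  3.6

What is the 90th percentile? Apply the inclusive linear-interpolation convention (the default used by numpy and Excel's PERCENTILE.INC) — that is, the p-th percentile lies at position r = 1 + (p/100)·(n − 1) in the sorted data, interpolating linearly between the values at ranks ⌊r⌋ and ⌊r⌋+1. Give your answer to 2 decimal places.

4.17

Sorted: 2.3, 2.4, 2.5, 2.6, 2.8, 2.8, 2.9, 2.9, 3.0, 3.1, 3.2, 3.4, 3.5, 3.6, 3.6, 3.7, 3.8, 3.9, 4.0, 4.0, 4.1, 4.2, 4.3, 4.5.
n = 24.
r = 1 + (90/100)·(24 − 1) = 1 + 20.7 = 21.7.
Rank 21 is 4.1 and rank 22 is 4.2.
Interpolate: 4.1 + 0.7·(4.2 − 4.1) = 4.1 + 0.7·0.1 = 4.17.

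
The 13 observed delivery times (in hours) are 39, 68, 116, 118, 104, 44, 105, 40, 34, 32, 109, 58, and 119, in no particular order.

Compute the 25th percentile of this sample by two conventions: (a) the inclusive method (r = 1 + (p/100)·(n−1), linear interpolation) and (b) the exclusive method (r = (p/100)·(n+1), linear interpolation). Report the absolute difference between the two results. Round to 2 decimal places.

0.50

Sorted: 32, 34, 39, 40, 44, 58, 68, 104, 105, 109, 116, 118, 119.
n = 13.
(a) r = 4 → value at rank 4 = 40.
(b) r = 3.5; between ranks 3 (39) and 4 (40): 39.5.
|40 − 39.5| = 0.5.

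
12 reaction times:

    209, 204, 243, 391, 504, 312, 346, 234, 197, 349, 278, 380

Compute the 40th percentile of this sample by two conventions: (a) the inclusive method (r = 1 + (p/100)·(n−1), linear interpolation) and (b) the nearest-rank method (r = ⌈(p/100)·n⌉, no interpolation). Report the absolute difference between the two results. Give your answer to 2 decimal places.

Sorted: 197, 204, 209, 234, 243, 278, 312, 346, 349, 380, 391, 504.
n = 12.
(a) r = 5.4; between ranks 5 (243) and 6 (278): 257.
(b) the nearest-rank method: rank 5 → 243.
|257 − 243| = 14.

14.00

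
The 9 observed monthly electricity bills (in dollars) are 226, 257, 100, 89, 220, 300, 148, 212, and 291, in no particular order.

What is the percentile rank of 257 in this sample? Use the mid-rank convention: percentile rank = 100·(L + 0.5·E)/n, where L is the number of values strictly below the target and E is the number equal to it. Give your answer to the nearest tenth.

Sorted: 89, 100, 148, 212, 220, 226, 257, 291, 300.
Count below 257: L = 6; count equal: E = 1; n = 9.
Percentile rank = 100·(6 + 0.5·1)/9 = 100·6.5/9 = 72.22.

72.2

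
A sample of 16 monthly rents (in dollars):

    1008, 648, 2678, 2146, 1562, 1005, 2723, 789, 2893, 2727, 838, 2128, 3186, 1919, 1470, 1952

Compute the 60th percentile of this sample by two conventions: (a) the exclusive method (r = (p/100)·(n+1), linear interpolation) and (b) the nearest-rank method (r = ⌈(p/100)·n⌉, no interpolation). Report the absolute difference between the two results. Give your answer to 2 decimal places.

Sorted: 648, 789, 838, 1005, 1008, 1470, 1562, 1919, 1952, 2128, 2146, 2678, 2723, 2727, 2893, 3186.
n = 16.
(a) r = 10.2; between ranks 10 (2128) and 11 (2146): 2131.6.
(b) the nearest-rank method: rank 10 → 2128.
|2131.6 − 2128| = 3.6.

3.60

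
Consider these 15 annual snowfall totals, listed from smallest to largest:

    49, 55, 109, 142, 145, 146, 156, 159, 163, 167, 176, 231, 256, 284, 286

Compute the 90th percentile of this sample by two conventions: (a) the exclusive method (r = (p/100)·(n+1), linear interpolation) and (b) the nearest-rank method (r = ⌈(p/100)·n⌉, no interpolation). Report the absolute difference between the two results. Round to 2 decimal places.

0.80

n = 15.
(a) r = 14.4; between ranks 14 (284) and 15 (286): 284.8.
(b) the nearest-rank method: rank 14 → 284.
|284.8 − 284| = 0.8.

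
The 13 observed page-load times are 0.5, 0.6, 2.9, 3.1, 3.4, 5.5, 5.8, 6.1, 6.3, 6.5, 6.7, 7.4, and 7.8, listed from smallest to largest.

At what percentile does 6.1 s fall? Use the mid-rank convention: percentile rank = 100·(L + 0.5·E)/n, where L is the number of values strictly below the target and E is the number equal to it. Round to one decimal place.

57.7

Count below 6.1: L = 7; count equal: E = 1; n = 13.
Percentile rank = 100·(7 + 0.5·1)/13 = 100·7.5/13 = 57.69.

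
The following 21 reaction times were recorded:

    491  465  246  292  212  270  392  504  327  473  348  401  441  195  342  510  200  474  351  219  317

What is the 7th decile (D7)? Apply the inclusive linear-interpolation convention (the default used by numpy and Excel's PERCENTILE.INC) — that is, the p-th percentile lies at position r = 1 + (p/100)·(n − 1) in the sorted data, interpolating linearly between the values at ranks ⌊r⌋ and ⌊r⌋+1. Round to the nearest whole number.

441

Sorted: 195, 200, 212, 219, 246, 270, 292, 317, 327, 342, 348, 351, 392, 401, 441, 465, 473, 474, 491, 504, 510.
n = 21.
r = 1 + (70/100)·(21 − 1) = 1 + 14 = 15.
r is an integer, so P70 is the value at rank 15: 441.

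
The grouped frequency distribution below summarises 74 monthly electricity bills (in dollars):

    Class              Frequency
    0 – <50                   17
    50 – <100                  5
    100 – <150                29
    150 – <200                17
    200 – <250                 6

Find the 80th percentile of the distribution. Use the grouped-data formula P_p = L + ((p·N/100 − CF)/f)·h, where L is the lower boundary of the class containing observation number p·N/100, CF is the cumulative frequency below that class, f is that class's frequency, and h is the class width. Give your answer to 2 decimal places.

N = 74; target position k = 80/100 · 74 = 59.2.
Cumulative frequencies: 17, 22, 51, 68, 74.
Observation 59.2 falls in the class 150 – <200.
L = 150, CF = 51, f = 17, h = 50.
P80 = 150 + ((59.2 − 51)/17)·50 = 150 + 24.1176 = 174.118.

174.12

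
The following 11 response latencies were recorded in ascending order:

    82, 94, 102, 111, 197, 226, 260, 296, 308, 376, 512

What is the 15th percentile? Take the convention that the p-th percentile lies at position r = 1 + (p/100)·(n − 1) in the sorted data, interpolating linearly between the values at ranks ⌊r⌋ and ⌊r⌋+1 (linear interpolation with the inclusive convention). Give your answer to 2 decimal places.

98.00

n = 11.
r = 1 + (15/100)·(11 − 1) = 1 + 1.5 = 2.5.
Rank 2 is 94 and rank 3 is 102.
Interpolate: 94 + 0.5·(102 − 94) = 94 + 0.5·8 = 98.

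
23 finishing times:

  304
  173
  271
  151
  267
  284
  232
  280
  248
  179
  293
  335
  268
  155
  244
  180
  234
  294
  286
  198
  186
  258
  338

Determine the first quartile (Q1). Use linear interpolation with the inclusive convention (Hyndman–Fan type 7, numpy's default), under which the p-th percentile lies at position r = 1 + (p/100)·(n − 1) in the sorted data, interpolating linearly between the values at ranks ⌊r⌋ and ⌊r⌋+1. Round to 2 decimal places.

192.00

Sorted: 151, 155, 173, 179, 180, 186, 198, 232, 234, 244, 248, 258, 267, 268, 271, 280, 284, 286, 293, 294, 304, 335, 338.
n = 23.
r = 1 + (25/100)·(23 − 1) = 1 + 5.5 = 6.5.
Rank 6 is 186 and rank 7 is 198.
Interpolate: 186 + 0.5·(198 − 186) = 186 + 0.5·12 = 192.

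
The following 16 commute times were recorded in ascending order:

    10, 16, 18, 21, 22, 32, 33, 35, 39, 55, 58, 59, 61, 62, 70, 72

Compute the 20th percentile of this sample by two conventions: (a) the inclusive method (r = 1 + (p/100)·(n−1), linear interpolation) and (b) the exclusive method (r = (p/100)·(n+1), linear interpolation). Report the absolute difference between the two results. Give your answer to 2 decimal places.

1.80

n = 16.
(a) r = 4 → value at rank 4 = 21.
(b) r = 3.4; between ranks 3 (18) and 4 (21): 19.2.
|21 − 19.2| = 1.8.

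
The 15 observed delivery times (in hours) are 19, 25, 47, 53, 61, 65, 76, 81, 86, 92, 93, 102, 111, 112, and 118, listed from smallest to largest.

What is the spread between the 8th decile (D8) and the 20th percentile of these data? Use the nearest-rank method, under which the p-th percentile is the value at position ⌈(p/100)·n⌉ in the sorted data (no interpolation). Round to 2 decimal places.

55.00

n = 15.
P20: rank ⌈20/100·15⌉ = 3 → 47.
P80: rank ⌈80/100·15⌉ = 12 → 102.
Difference: 102 − 47 = 55.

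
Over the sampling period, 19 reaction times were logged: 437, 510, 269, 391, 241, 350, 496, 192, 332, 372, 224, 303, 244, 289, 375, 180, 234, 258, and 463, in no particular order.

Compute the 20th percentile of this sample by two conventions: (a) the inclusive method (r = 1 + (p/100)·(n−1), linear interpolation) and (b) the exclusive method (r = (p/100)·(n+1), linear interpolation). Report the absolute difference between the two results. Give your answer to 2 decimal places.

4.20

Sorted: 180, 192, 224, 234, 241, 244, 258, 269, 289, 303, 332, 350, 372, 375, 391, 437, 463, 496, 510.
n = 19.
(a) r = 4.6; between ranks 4 (234) and 5 (241): 238.2.
(b) r = 4 → value at rank 4 = 234.
|238.2 − 234| = 4.2.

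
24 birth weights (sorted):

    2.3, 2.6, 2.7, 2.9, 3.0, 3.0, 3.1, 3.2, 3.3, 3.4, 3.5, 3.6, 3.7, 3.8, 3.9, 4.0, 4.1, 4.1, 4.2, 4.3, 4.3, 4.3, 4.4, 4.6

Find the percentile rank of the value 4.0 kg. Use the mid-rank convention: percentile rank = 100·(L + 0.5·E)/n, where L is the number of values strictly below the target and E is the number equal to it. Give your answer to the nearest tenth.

Count below 4.0: L = 15; count equal: E = 1; n = 24.
Percentile rank = 100·(15 + 0.5·1)/24 = 100·15.5/24 = 64.58.

64.6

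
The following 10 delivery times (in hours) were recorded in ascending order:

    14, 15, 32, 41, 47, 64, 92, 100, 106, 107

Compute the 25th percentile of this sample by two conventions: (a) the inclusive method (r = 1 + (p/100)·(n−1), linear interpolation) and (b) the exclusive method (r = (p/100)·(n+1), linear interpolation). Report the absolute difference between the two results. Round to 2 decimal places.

6.50

n = 10.
(a) r = 3.25; between ranks 3 (32) and 4 (41): 34.25.
(b) r = 2.75; between ranks 2 (15) and 3 (32): 27.75.
|34.25 − 27.75| = 6.5.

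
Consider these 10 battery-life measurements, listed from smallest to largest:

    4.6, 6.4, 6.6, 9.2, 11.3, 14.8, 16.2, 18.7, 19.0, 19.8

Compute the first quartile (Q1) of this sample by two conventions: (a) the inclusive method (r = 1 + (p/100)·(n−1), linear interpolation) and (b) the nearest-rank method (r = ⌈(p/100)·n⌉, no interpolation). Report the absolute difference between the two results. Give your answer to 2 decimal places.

0.65

n = 10.
(a) r = 3.25; between ranks 3 (6.6) and 4 (9.2): 7.25.
(b) the nearest-rank method: rank 3 → 6.6.
|7.25 − 6.6| = 0.65.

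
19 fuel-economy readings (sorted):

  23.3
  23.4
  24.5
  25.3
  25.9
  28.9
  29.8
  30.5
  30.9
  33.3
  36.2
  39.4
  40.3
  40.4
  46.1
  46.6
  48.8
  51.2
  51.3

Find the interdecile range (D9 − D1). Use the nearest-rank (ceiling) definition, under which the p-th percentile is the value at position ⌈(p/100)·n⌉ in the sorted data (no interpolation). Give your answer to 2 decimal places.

n = 19.
P10: rank ⌈10/100·19⌉ = 2 → 23.4.
P90: rank ⌈90/100·19⌉ = 18 → 51.2.
Difference: 51.2 − 23.4 = 27.8.

27.80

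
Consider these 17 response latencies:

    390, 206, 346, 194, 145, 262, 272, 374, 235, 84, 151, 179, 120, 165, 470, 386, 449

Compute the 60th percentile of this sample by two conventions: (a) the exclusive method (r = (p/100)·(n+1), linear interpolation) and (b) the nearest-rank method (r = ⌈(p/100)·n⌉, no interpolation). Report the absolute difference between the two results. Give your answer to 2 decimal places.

Sorted: 84, 120, 145, 151, 165, 179, 194, 206, 235, 262, 272, 346, 374, 386, 390, 449, 470.
n = 17.
(a) r = 10.8; between ranks 10 (262) and 11 (272): 270.
(b) the nearest-rank method: rank 11 → 272.
|270 − 272| = 2.

2.00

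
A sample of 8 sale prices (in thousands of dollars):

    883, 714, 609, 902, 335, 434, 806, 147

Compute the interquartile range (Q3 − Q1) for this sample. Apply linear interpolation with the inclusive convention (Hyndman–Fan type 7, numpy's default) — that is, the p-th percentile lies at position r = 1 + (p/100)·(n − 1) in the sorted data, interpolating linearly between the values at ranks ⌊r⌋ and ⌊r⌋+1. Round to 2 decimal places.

416.00

Sorted: 147, 335, 434, 609, 714, 806, 883, 902.
n = 8.
P25: r = 2.75; ranks 2–3 are 335, 434; interpolating gives 409.25.
P75: r = 6.25; ranks 6–7 are 806, 883; interpolating gives 825.25.
Difference: 825.25 − 409.25 = 416.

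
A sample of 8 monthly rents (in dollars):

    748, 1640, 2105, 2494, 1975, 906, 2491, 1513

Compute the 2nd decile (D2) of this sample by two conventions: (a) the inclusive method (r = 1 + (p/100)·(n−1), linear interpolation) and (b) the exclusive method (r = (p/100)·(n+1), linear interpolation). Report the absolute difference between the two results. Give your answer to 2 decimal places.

Sorted: 748, 906, 1513, 1640, 1975, 2105, 2491, 2494.
n = 8.
(a) r = 2.4; between ranks 2 (906) and 3 (1513): 1148.8.
(b) r = 1.8; between ranks 1 (748) and 2 (906): 874.4.
|1148.8 − 874.4| = 274.4.

274.40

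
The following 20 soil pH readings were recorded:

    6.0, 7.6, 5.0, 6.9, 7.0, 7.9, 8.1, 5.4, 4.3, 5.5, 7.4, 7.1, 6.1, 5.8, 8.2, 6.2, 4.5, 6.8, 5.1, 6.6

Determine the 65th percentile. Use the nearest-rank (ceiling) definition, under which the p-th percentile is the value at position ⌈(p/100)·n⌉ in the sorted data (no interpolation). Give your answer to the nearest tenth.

6.9

Sorted: 4.3, 4.5, 5.0, 5.1, 5.4, 5.5, 5.8, 6.0, 6.1, 6.2, 6.6, 6.8, 6.9, 7.0, 7.1, 7.4, 7.6, 7.9, 8.1, 8.2.
n = 20.
Position = ⌈65/100 · 20⌉ = ⌈13⌉ = 13.
The value at rank 13 is 6.9.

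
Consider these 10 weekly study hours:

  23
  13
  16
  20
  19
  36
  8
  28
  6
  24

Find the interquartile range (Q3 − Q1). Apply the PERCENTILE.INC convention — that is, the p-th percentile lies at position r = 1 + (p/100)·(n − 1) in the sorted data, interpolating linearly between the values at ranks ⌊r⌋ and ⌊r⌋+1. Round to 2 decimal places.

10.00

Sorted: 6, 8, 13, 16, 19, 20, 23, 24, 28, 36.
n = 10.
P25: r = 3.25; ranks 3–4 are 13, 16; interpolating gives 13.75.
P75: r = 7.75; ranks 7–8 are 23, 24; interpolating gives 23.75.
Difference: 23.75 − 13.75 = 10.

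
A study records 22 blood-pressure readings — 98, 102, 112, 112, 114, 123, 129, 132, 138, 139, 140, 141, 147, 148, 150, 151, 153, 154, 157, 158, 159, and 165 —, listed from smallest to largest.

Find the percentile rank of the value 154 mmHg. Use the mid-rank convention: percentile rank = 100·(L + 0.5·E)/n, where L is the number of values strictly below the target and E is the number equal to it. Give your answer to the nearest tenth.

Count below 154: L = 17; count equal: E = 1; n = 22.
Percentile rank = 100·(17 + 0.5·1)/22 = 100·17.5/22 = 79.55.

79.5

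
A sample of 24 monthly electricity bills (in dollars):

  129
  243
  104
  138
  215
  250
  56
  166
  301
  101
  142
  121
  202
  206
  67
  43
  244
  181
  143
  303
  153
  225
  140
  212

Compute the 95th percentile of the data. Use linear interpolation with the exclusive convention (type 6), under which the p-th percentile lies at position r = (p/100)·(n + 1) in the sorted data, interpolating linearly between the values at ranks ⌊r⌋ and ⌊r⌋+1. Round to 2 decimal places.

Sorted: 43, 56, 67, 101, 104, 121, 129, 138, 140, 142, 143, 153, 166, 181, 202, 206, 212, 215, 225, 243, 244, 250, 301, 303.
n = 24.
r = (95/100)·(24 + 1) = 23.75.
Rank 23 is 301 and rank 24 is 303.
Interpolate: 301 + 0.75·(303 − 301) = 301 + 0.75·2 = 302.5.

302.50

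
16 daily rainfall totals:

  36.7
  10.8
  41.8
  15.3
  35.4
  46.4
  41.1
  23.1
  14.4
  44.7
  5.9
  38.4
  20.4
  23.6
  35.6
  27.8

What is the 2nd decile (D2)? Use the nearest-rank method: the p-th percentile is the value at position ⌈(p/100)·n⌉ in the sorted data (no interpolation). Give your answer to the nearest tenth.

Sorted: 5.9, 10.8, 14.4, 15.3, 20.4, 23.1, 23.6, 27.8, 35.4, 35.6, 36.7, 38.4, 41.1, 41.8, 44.7, 46.4.
n = 16.
Position = ⌈20/100 · 16⌉ = ⌈3.2⌉ = 4.
The value at rank 4 is 15.3.

15.3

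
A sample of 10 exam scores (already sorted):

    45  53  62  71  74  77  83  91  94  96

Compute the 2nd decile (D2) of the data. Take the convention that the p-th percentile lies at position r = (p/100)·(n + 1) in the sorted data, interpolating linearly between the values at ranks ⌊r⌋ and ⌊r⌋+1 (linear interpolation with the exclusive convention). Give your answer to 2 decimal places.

54.80

n = 10.
r = (20/100)·(10 + 1) = 2.2.
Rank 2 is 53 and rank 3 is 62.
Interpolate: 53 + 0.2·(62 − 53) = 53 + 0.2·9 = 54.8.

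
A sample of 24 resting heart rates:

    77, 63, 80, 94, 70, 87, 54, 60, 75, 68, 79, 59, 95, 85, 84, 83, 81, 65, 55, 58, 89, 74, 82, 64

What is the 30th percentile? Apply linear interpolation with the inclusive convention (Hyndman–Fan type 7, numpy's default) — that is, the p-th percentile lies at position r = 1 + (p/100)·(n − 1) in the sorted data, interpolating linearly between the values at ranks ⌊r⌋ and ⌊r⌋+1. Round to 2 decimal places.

Sorted: 54, 55, 58, 59, 60, 63, 64, 65, 68, 70, 74, 75, 77, 79, 80, 81, 82, 83, 84, 85, 87, 89, 94, 95.
n = 24.
r = 1 + (30/100)·(24 − 1) = 1 + 6.9 = 7.9.
Rank 7 is 64 and rank 8 is 65.
Interpolate: 64 + 0.9·(65 − 64) = 64 + 0.9·1 = 64.9.

64.90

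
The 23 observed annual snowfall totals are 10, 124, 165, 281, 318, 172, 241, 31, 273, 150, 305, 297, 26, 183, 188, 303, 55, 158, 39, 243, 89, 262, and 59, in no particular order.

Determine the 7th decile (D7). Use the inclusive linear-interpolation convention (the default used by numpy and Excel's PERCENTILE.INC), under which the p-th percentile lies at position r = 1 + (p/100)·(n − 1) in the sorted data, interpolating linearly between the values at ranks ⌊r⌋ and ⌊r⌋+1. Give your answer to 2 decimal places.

250.60

Sorted: 10, 26, 31, 39, 55, 59, 89, 124, 150, 158, 165, 172, 183, 188, 241, 243, 262, 273, 281, 297, 303, 305, 318.
n = 23.
r = 1 + (70/100)·(23 − 1) = 1 + 15.4 = 16.4.
Rank 16 is 243 and rank 17 is 262.
Interpolate: 243 + 0.4·(262 − 243) = 243 + 0.4·19 = 250.6.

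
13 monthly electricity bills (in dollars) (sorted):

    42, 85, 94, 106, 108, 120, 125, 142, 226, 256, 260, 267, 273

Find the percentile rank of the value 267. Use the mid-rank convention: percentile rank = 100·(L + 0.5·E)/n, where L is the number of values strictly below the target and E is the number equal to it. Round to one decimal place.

Count below 267: L = 11; count equal: E = 1; n = 13.
Percentile rank = 100·(11 + 0.5·1)/13 = 100·11.5/13 = 88.46.

88.5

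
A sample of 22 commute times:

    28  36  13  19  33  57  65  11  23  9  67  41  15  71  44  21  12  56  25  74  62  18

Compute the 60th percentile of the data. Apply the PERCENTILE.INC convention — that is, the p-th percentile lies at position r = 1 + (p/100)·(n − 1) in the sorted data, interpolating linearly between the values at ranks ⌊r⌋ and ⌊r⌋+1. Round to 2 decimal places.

39.00

Sorted: 9, 11, 12, 13, 15, 18, 19, 21, 23, 25, 28, 33, 36, 41, 44, 56, 57, 62, 65, 67, 71, 74.
n = 22.
r = 1 + (60/100)·(22 − 1) = 1 + 12.6 = 13.6.
Rank 13 is 36 and rank 14 is 41.
Interpolate: 36 + 0.6·(41 − 36) = 36 + 0.6·5 = 39.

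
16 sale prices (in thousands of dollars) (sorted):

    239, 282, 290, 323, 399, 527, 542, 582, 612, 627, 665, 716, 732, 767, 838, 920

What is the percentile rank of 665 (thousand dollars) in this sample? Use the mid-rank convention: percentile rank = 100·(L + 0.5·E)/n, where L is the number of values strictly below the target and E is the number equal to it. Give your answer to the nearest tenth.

Count below 665: L = 10; count equal: E = 1; n = 16.
Percentile rank = 100·(10 + 0.5·1)/16 = 100·10.5/16 = 65.62.

65.6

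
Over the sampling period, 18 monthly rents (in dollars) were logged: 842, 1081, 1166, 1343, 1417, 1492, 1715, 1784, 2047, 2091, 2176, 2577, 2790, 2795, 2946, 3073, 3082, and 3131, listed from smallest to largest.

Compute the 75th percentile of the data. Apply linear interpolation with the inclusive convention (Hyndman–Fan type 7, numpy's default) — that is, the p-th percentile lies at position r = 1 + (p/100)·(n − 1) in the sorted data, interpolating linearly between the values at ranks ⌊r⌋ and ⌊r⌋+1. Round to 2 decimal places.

n = 18.
r = 1 + (75/100)·(18 − 1) = 1 + 12.75 = 13.75.
Rank 13 is 2790 and rank 14 is 2795.
Interpolate: 2790 + 0.75·(2795 − 2790) = 2790 + 0.75·5 = 2793.75.

2793.75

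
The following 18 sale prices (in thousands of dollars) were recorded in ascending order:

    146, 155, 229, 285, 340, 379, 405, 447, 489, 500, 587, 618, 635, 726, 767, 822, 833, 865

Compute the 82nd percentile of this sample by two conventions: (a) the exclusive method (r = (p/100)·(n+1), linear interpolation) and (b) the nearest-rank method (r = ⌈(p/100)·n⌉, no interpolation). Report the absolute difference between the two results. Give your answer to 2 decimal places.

31.90

n = 18.
(a) r = 15.58; between ranks 15 (767) and 16 (822): 798.9.
(b) the nearest-rank method: rank 15 → 767.
|798.9 − 767| = 31.9.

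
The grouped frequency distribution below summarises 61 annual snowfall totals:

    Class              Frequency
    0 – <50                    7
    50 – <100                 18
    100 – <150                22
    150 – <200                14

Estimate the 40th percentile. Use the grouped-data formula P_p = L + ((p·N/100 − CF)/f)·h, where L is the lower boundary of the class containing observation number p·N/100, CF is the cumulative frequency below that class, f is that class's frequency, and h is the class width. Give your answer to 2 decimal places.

98.33

N = 61; target position k = 40/100 · 61 = 24.4.
Cumulative frequencies: 7, 25, 47, 61.
Observation 24.4 falls in the class 50 – <100.
L = 50, CF = 7, f = 18, h = 50.
P40 = 50 + ((24.4 − 7)/18)·50 = 50 + 48.3333 = 98.3333.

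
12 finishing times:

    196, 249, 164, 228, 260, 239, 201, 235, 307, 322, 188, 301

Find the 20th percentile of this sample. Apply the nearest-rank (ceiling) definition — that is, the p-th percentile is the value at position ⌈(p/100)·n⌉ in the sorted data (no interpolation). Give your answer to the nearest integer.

196

Sorted: 164, 188, 196, 201, 228, 235, 239, 249, 260, 301, 307, 322.
n = 12.
Position = ⌈20/100 · 12⌉ = ⌈2.4⌉ = 3.
The value at rank 3 is 196.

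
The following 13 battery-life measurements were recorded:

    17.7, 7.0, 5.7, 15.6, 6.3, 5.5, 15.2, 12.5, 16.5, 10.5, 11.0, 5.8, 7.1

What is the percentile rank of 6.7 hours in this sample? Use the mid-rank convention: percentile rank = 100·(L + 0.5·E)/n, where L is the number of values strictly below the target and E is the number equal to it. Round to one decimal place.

30.8

Sorted: 5.5, 5.7, 5.8, 6.3, 7.0, 7.1, 10.5, 11.0, 12.5, 15.2, 15.6, 16.5, 17.7.
Count below 6.7: L = 4; count equal: E = 0; n = 13.
Percentile rank = 100·(4 + 0.5·0)/13 = 100·4/13 = 30.77.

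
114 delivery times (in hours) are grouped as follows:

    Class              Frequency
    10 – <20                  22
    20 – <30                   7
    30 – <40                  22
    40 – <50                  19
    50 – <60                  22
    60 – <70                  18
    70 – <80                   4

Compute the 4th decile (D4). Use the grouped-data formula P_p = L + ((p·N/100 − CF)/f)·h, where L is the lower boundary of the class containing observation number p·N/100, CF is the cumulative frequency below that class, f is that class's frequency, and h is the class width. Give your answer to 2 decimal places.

N = 114; target position k = 40/100 · 114 = 45.6.
Cumulative frequencies: 22, 29, 51, 70, 92, 110, 114.
Observation 45.6 falls in the class 30 – <40.
L = 30, CF = 29, f = 22, h = 10.
P40 = 30 + ((45.6 − 29)/22)·10 = 30 + 7.54545 = 37.5455.

37.55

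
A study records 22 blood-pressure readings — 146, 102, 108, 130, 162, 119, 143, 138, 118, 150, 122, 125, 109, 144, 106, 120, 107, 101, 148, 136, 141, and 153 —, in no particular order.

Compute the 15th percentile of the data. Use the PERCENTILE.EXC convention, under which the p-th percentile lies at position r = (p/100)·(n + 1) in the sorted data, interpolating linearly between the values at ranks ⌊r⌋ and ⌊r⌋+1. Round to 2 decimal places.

106.45

Sorted: 101, 102, 106, 107, 108, 109, 118, 119, 120, 122, 125, 130, 136, 138, 141, 143, 144, 146, 148, 150, 153, 162.
n = 22.
r = (15/100)·(22 + 1) = 3.45.
Rank 3 is 106 and rank 4 is 107.
Interpolate: 106 + 0.45·(107 − 106) = 106 + 0.45·1 = 106.45.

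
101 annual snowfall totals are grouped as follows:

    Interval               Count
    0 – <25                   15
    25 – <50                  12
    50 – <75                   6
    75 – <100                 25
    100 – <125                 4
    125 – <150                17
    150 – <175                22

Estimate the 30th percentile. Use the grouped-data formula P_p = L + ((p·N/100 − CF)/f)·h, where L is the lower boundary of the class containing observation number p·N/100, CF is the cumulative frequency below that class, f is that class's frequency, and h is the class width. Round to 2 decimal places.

N = 101; target position k = 30/100 · 101 = 30.3.
Cumulative frequencies: 15, 27, 33, 58, 62, 79, 101.
Observation 30.3 falls in the class 50 – <75.
L = 50, CF = 27, f = 6, h = 25.
P30 = 50 + ((30.3 − 27)/6)·25 = 50 + 13.75 = 63.75.

63.75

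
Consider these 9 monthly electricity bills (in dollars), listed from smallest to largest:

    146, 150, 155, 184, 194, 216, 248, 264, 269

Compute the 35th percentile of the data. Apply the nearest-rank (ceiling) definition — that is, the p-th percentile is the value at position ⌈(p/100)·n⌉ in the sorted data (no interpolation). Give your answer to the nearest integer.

184

n = 9.
Position = ⌈35/100 · 9⌉ = ⌈3.15⌉ = 4.
The value at rank 4 is 184.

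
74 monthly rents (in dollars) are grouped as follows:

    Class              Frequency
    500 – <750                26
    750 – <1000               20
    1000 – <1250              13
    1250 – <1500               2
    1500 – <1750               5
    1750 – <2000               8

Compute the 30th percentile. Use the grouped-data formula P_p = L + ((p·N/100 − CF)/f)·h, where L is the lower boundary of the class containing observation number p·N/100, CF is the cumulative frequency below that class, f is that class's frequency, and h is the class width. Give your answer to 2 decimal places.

N = 74; target position k = 30/100 · 74 = 22.2.
Cumulative frequencies: 26, 46, 59, 61, 66, 74.
Observation 22.2 falls in the class 500 – <750.
L = 500, CF = 0, f = 26, h = 250.
P30 = 500 + ((22.2 − 0)/26)·250 = 500 + 213.462 = 713.462.

713.46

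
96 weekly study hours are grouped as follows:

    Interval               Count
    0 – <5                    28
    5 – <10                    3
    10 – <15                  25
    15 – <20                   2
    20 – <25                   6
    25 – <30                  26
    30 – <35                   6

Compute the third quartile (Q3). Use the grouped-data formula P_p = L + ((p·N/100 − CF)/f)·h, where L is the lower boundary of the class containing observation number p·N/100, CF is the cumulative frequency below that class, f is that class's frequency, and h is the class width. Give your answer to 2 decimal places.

N = 96; target position k = 75/100 · 96 = 72.
Cumulative frequencies: 28, 31, 56, 58, 64, 90, 96.
Observation 72 falls in the class 25 – <30.
L = 25, CF = 64, f = 26, h = 5.
P75 = 25 + ((72 − 64)/26)·5 = 25 + 1.53846 = 26.5385.

26.54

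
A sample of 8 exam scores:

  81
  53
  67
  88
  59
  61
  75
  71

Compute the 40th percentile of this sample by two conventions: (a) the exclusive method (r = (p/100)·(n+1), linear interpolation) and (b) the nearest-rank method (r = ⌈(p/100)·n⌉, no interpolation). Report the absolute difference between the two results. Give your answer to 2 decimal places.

Sorted: 53, 59, 61, 67, 71, 75, 81, 88.
n = 8.
(a) r = 3.6; between ranks 3 (61) and 4 (67): 64.6.
(b) the nearest-rank method: rank 4 → 67.
|64.6 − 67| = 2.4.

2.40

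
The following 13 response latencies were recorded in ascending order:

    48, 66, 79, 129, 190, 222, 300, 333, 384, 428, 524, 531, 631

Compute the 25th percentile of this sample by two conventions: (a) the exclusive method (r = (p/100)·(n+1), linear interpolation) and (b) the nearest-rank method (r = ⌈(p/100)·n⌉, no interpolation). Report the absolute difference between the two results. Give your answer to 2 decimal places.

n = 13.
(a) r = 3.5; between ranks 3 (79) and 4 (129): 104.
(b) the nearest-rank method: rank 4 → 129.
|104 − 129| = 25.

25.00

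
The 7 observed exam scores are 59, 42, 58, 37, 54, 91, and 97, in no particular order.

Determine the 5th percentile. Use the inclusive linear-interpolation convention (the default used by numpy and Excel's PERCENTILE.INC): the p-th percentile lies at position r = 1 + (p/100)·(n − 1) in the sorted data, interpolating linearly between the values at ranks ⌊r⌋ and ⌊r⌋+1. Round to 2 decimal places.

Sorted: 37, 42, 54, 58, 59, 91, 97.
n = 7.
r = 1 + (5/100)·(7 − 1) = 1 + 0.3 = 1.3.
Rank 1 is 37 and rank 2 is 42.
Interpolate: 37 + 0.3·(42 − 37) = 37 + 0.3·5 = 38.5.

38.50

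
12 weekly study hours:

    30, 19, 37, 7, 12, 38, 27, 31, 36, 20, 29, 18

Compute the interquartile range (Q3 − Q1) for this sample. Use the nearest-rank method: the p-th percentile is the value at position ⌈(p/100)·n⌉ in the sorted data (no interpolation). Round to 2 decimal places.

13.00

Sorted: 7, 12, 18, 19, 20, 27, 29, 30, 31, 36, 37, 38.
n = 12.
P25: rank ⌈25/100·12⌉ = 3 → 18.
P75: rank ⌈75/100·12⌉ = 9 → 31.
Difference: 31 − 18 = 13.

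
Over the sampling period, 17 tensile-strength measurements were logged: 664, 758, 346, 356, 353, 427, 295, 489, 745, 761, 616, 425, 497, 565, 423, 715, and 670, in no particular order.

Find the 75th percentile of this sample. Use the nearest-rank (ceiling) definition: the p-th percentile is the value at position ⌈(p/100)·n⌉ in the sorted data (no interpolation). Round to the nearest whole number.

670

Sorted: 295, 346, 353, 356, 423, 425, 427, 489, 497, 565, 616, 664, 670, 715, 745, 758, 761.
n = 17.
Position = ⌈75/100 · 17⌉ = ⌈12.75⌉ = 13.
The value at rank 13 is 670.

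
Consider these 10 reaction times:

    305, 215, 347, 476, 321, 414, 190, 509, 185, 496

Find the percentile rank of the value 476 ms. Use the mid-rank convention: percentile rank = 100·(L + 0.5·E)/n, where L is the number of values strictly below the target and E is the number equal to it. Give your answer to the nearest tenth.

75.0

Sorted: 185, 190, 215, 305, 321, 347, 414, 476, 496, 509.
Count below 476: L = 7; count equal: E = 1; n = 10.
Percentile rank = 100·(7 + 0.5·1)/10 = 100·7.5/10 = 75.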